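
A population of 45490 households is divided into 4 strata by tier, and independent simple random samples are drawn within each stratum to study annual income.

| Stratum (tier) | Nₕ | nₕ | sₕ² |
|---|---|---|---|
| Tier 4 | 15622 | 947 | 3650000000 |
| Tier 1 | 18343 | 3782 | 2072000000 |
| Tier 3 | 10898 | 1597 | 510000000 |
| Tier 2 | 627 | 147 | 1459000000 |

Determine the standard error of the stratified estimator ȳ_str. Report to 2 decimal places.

Var(ȳ_str) = Σₕ Wₕ²(1 − fₕ)sₕ²/nₕ with Wₕ = Nₕ/N, N = 45490.
Tier 4: Wₕ = 0.34341614; term = 0.34341614²·(1 − 0.06061964)·3650000000/947 = 426997.92.
Tier 1: Wₕ = 0.40323148; term = 0.40323148²·(1 − 0.20618219)·2072000000/3782 = 70712.782.
Tier 3: Wₕ = 0.23956914; term = 0.23956914²·(1 − 0.14654065)·510000000/1597 = 15642.632.
Tier 2: Wₕ = 0.01378325; term = 0.01378325²·(1 − 0.23444976)·1459000000/147 = 1443.4936.
Sum = 514796.83.
SE = √(514796.83) = 717.49.

717.49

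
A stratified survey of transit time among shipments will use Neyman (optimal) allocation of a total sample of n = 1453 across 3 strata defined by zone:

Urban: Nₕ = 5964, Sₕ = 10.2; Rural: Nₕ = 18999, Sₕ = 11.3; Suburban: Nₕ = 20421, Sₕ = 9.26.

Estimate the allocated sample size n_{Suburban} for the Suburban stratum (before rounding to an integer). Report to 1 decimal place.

591.4

Neyman allocation: nₕ = n·NₕSₕ / Σⱼ NⱼSⱼ.
Σ NⱼSⱼ = 5964·10.2 + 18999·11.3 + 20421·9.26 = 464619.96.
n_{Suburban} = 1453·20421·9.26 / 464619.96 = 591.4.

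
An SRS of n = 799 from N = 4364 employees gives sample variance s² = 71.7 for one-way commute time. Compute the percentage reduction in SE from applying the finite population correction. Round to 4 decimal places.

9.6169

f = n/N = 799/4364 = 0.18308891.
SE_no-fpc = √(s²/n) = 0.29956163; SE_fpc = √((1−f)s²/n) = 0.27075319.
Ratio = √(1−f) = 0.90383134. Reduction = 100·(1 − 0.90383134) = 9.6169%.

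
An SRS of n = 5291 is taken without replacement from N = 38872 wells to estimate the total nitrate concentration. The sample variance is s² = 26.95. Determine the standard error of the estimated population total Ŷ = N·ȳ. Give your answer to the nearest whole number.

Var(Ŷ) = N²·Var(ȳ) = N²·(1 − n/N)·s²/n.
f = 5291/38872 = 0.13611340; Var(ȳ) = 0.86388660·26.95/5291 = 0.004400254.
Var(Ŷ) = 38872² · 0.004400254 = 6.6489263 × 10^6.
SE(Ŷ) = √(6.6489263 × 10^6) = 2579.

2579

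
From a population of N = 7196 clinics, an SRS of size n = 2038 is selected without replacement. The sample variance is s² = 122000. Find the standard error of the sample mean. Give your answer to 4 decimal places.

6.5505

Under SRS without replacement, Var(ȳ) = (1 − f)·s²/n with f = n/N = 2038/7196 = 0.28321290.
Var(ȳ) = (1 − 0.28321290)·122000/2038 = 0.71678710·59.86261 = 42.908747.
SE(ȳ) = √(42.908747) = 6.5505.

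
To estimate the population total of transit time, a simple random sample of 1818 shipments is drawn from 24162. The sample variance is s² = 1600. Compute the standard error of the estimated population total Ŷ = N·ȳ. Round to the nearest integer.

21798

Var(Ŷ) = N²·Var(ȳ) = N²·(1 − n/N)·s²/n.
f = 1818/24162 = 0.07524212; Var(ȳ) = 0.92475788·1600/1818 = 0.81386832.
Var(Ŷ) = 24162² · 0.81386832 = 4.7513815 × 10^8.
SE(Ŷ) = √(4.7513815 × 10^8) = 21798.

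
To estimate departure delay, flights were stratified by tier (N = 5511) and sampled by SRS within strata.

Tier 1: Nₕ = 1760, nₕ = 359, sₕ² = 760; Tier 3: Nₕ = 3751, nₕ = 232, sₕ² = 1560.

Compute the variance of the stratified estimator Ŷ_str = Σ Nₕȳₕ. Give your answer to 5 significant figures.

Var(Ŷ_str) = Σₕ Nₕ²(1 − fₕ)sₕ²/nₕ.
Tier 1: 1760²·(1 − 359/1760)·760/359 = 5.2199933 × 10^6.
Tier 3: 3751²·(1 − 232/3751)·1560/232 = 8.8757067 × 10^7.
Sum = 9.397706 × 10^7.

9.3977 × 10^7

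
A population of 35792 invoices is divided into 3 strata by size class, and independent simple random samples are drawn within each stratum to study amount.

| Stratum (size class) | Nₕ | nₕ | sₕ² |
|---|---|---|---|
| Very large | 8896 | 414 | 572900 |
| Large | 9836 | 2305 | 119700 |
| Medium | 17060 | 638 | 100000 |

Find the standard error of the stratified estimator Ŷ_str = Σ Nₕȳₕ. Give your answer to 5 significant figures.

390100

Var(Ŷ_str) = Σₕ Nₕ²(1 − fₕ)sₕ²/nₕ.
Very large: 8896²·(1 − 414/8896)·572900/414 = 1.0441708 × 10^11.
Large: 9836²·(1 − 2305/9836)·119700/2305 = 3.8467538 × 10^9.
Medium: 17060²·(1 − 638/17060)·100000/638 = 4.3912119 × 10^10.
Sum = 1.5217595 × 10^11.
SE = √(1.5217595 × 10^11) = 390100.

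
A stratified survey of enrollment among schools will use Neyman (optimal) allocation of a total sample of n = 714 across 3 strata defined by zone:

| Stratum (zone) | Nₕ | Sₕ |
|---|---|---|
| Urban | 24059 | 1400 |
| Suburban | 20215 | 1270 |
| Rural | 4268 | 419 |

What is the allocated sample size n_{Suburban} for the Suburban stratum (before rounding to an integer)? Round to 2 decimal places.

Neyman allocation: nₕ = n·NₕSₕ / Σⱼ NⱼSⱼ.
Σ NⱼSⱼ = 24059·1400 + 20215·1270 + 4268·419 = 6.1143942 × 10^7.
n_{Suburban} = 714·20215·1270 / (6.1143942 × 10^7) = 299.79.

299.79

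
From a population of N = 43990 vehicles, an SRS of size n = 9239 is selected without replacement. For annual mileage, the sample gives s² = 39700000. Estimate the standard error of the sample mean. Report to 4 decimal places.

58.2625

Under SRS without replacement, Var(ȳ) = (1 − f)·s²/n with f = n/N = 9239/43990 = 0.21002501.
Var(ȳ) = (1 − 0.21002501)·39700000/9239 = 0.78997499·4297.0018 = 3394.524.
SE(ȳ) = √(3394.524) = 58.2625.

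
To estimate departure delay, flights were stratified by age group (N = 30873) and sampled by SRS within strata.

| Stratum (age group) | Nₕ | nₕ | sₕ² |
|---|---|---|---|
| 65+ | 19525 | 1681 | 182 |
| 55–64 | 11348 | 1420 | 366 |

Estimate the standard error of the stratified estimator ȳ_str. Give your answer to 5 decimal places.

Var(ȳ_str) = Σₕ Wₕ²(1 − fₕ)sₕ²/nₕ with Wₕ = Nₕ/N, N = 30873.
65+: Wₕ = 0.63242963; term = 0.63242963²·(1 − 0.08609475)·182/1681 = 0.03957576.
55–64: Wₕ = 0.36757037; term = 0.36757037²·(1 − 0.12513218)·366/1420 = 0.030466051.
Sum = 0.070041811.
SE = √(0.070041811) = 0.26465.

0.26465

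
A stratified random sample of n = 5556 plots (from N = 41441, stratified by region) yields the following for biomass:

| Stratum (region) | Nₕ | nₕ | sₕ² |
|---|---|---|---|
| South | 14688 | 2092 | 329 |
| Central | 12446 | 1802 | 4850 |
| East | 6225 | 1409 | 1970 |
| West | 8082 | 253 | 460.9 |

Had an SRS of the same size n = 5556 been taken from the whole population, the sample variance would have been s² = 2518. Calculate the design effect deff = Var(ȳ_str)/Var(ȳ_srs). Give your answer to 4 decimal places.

0.8054

Var(ȳ_str) = Σ Wₕ²(1−fₕ)sₕ²/nₕ with Wₕ = Nₕ/41441:
  South: (14688/41441)²·(1−2092/14688)·329/2092 = 0.016942172
  Central: (12446/41441)²·(1−1802/12446)·4850/1802 = 0.20761616
  East: (6225/41441)²·(1−1409/6225)·1970/1409 = 0.024407349
  West: (8082/41441)²·(1−253/8082)·460.9/253 = 0.067119834
  → Var(ȳ_str) = 0.31608552.
Var(ȳ_srs) = (1 − 5556/41441)·2518/5556 = 0.39244266.
deff = 0.31608552 / 0.39244266 = 0.8054.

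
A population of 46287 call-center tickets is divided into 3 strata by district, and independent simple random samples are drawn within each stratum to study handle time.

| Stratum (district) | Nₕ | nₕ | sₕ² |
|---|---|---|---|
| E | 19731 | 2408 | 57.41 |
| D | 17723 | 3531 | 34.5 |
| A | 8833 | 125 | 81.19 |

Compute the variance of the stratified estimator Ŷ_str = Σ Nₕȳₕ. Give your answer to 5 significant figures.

6.0566 × 10^7

Var(Ŷ_str) = Σₕ Nₕ²(1 − fₕ)sₕ²/nₕ.
E: 19731²·(1 − 2408/19731)·57.41/2408 = 8.1489803 × 10^6.
D: 17723²·(1 − 3531/17723)·34.5/3531 = 2.4575492 × 10^6.
A: 8833²·(1 − 125/8833)·81.19/125 = 4.9959626 × 10^7.
Sum = 6.0566156 × 10^7.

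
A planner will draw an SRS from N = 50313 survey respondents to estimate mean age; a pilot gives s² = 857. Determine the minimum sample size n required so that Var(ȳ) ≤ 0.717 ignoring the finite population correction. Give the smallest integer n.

Without fpc, n₀ = s²/D = 857/0.717 = 1195.2580.
Rounding up, n = 1196.

1196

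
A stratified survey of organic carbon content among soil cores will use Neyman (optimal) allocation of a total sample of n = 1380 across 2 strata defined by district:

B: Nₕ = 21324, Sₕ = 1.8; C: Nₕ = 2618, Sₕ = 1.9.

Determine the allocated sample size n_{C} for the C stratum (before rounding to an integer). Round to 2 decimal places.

Neyman allocation: nₕ = n·NₕSₕ / Σⱼ NⱼSⱼ.
Σ NⱼSⱼ = 21324·1.8 + 2618·1.9 = 43357.4.
n_{C} = 1380·2618·1.9 / 43357.4 = 158.32.

158.32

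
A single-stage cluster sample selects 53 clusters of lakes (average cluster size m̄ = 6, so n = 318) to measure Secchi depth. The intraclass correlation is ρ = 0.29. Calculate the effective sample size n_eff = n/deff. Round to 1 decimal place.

129.8

deff = 1 + (6 − 1)·0.29 = 1 + 1.45 = 2.45.
n_eff = 318 / 2.45 = 129.8.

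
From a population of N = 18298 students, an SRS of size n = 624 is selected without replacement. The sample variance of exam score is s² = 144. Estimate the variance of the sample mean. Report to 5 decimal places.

0.22290

Under SRS without replacement, Var(ȳ) = (1 − f)·s²/n with f = n/N = 624/18298 = 0.03410209.
Var(ȳ) = (1 − 0.03410209)·144/624 = 0.96589791·0.23076923 = 0.22289952.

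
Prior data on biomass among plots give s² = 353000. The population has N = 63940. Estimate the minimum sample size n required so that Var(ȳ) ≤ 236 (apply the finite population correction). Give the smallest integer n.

Without fpc, n₀ = s²/D = 353000/236 = 1495.7627.
With fpc, (1 − n/N)·s²/n ≤ D requires n ≥ n₀/(1 + n₀/N) = 1495.7627/(1 + 1495.7627/63940) = 1461.5718.
Rounding up, n = 1462.

1462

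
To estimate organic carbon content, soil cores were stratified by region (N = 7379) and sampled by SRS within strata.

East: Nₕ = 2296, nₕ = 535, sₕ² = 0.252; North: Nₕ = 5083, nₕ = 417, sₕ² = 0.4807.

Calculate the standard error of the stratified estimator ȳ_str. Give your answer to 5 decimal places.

0.02318

Var(ȳ_str) = Σₕ Wₕ²(1 − fₕ)sₕ²/nₕ with Wₕ = Nₕ/N, N = 7379.
East: Wₕ = 0.31115327; term = 0.31115327²·(1 − 0.23301394)·0.252/535 = 3.4977034 × 10^-5.
North: Wₕ = 0.68884673; term = 0.68884673²·(1 − 0.08203817)·0.4807/417 = 5.0212043 × 10^-4.
Sum = 5.3709746 × 10^-4.
SE = √(5.3709746 × 10^-4) = 0.02318.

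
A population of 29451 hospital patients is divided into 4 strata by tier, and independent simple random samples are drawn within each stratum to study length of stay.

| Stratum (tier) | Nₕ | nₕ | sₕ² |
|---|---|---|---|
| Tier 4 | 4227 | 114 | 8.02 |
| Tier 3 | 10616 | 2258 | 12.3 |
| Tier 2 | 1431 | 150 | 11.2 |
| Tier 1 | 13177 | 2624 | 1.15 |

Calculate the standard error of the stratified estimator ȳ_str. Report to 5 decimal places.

Var(ȳ_str) = Σₕ Wₕ²(1 − fₕ)sₕ²/nₕ with Wₕ = Nₕ/N, N = 29451.
Tier 4: Wₕ = 0.14352654; term = 0.14352654²·(1 − 0.02696948)·8.02/114 = 0.001410134.
Tier 3: Wₕ = 0.36046314; term = 0.36046314²·(1 − 0.21269781)·12.3/2258 = 5.5724266 × 10^-4.
Tier 2: Wₕ = 0.04858918; term = 0.04858918²·(1 − 0.10482180)·11.2/150 = 1.5780307 × 10^-4.
Tier 1: Wₕ = 0.44742114; term = 0.44742114²·(1 − 0.19913486)·1.15/2624 = 7.0262954 × 10^-5.
Sum = 0.0021954427.
SE = √(0.0021954427) = 0.04686.

0.04686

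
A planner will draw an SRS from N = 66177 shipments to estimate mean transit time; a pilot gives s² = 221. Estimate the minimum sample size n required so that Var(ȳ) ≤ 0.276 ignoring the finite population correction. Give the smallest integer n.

Without fpc, n₀ = s²/D = 221/0.276 = 800.7246.
Rounding up, n = 801.

801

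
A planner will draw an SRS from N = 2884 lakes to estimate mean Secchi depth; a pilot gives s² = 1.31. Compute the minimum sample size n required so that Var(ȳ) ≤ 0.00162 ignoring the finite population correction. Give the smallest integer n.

809

Without fpc, n₀ = s²/D = 1.31/0.00162 = 808.6420.
Rounding up, n = 809.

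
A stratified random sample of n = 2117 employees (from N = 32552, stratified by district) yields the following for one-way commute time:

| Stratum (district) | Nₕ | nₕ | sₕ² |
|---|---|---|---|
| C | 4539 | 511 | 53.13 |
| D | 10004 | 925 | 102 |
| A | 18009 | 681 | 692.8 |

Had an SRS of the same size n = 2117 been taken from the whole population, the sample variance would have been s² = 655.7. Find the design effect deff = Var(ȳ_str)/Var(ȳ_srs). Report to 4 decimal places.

Var(ȳ_str) = Σ Wₕ²(1−fₕ)sₕ²/nₕ with Wₕ = Nₕ/32552:
  C: (4539/32552)²·(1−511/4539)·53.13/511 = 0.0017939619
  D: (10004/32552)²·(1−925/10004)·102/925 = 0.0094518057
  A: (18009/32552)²·(1−681/18009)·692.8/681 = 0.29960113
  → Var(ȳ_str) = 0.3108469.
Var(ȳ_srs) = (1 − 2117/32552)·655.7/2117 = 0.2895876.
deff = 0.3108469 / 0.2895876 = 1.0734.

1.0734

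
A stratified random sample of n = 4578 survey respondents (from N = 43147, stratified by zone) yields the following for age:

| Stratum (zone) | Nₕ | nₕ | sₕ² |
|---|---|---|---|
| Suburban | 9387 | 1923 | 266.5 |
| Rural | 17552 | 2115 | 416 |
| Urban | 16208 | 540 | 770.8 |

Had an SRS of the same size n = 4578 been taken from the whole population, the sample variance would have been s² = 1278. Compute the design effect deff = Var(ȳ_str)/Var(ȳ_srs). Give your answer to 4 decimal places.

0.9159

Var(ȳ_str) = Σ Wₕ²(1−fₕ)sₕ²/nₕ with Wₕ = Nₕ/43147:
  Suburban: (9387/43147)²·(1−1923/9387)·266.5/1923 = 0.0052157308
  Rural: (17552/43147)²·(1−2115/17552)·416/2115 = 0.028626698
  Urban: (16208/43147)²·(1−540/16208)·770.8/540 = 0.19471066
  → Var(ȳ_str) = 0.22855309.
Var(ȳ_srs) = (1 − 4578/43147)·1278/4578 = 0.24954153.
deff = 0.22855309 / 0.24954153 = 0.9159.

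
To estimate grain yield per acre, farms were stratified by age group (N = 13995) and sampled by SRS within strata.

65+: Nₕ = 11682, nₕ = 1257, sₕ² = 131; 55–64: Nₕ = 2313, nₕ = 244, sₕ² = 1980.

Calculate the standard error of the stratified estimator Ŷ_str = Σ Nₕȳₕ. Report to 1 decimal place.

7178.2

Var(Ŷ_str) = Σₕ Nₕ²(1 − fₕ)sₕ²/nₕ.
65+: 11682²·(1 − 1257/11682)·131/1257 = 1.2691977 × 10^7.
55–64: 2313²·(1 − 244/2313)·1980/244 = 3.8833943 × 10^7.
Sum = 5.152592 × 10^7.
SE = √(5.152592 × 10^7) = 7178.2.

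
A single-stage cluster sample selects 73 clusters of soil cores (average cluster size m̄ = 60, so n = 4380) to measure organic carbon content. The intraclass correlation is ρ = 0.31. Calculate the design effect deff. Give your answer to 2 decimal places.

19.29

deff = 1 + (60 − 1)·0.31 = 1 + 18.29 = 19.29.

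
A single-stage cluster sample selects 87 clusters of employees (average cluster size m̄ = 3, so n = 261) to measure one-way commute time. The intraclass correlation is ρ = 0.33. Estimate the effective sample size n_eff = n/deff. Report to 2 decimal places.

deff = 1 + (3 − 1)·0.33 = 1 + 0.66 = 1.66.
n_eff = 261 / 1.66 = 157.23.

157.23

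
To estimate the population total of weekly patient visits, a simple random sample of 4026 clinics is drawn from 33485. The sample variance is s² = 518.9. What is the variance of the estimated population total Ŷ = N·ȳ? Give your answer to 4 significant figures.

1.271 × 10^8

Var(Ŷ) = N²·Var(ȳ) = N²·(1 − n/N)·s²/n.
f = 4026/33485 = 0.12023294; Var(ȳ) = 0.87976706·518.9/4026 = 0.11339074.
Var(Ŷ) = 33485² · 0.11339074 = 1.2713883 × 10^8.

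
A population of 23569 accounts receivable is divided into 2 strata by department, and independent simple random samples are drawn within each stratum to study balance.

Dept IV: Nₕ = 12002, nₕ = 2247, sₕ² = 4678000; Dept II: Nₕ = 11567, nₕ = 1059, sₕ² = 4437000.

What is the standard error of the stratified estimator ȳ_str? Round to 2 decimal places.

36.82

Var(ȳ_str) = Σₕ Wₕ²(1 − fₕ)sₕ²/nₕ with Wₕ = Nₕ/N, N = 23569.
Dept IV: Wₕ = 0.50922822; term = 0.50922822²·(1 − 0.18721880)·4678000/2247 = 438.789.
Dept II: Wₕ = 0.49077178; term = 0.49077178²·(1 − 0.09155356)·4437000/1059 = 916.75219.
Sum = 1355.5412.
SE = √(1355.5412) = 36.82.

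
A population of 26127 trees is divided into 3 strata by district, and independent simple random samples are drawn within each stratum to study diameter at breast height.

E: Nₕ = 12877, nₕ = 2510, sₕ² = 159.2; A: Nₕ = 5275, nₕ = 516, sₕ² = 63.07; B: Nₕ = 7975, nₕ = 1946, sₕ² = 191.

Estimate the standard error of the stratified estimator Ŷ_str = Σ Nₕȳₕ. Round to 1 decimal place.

Var(Ŷ_str) = Σₕ Nₕ²(1 − fₕ)sₕ²/nₕ.
E: 12877²·(1 − 2510/12877)·159.2/2510 = 8.4671477 × 10^6.
A: 5275²·(1 − 516/5275)·63.07/516 = 3.0683952 × 10^6.
B: 7975²·(1 − 1946/7975)·191/1946 = 4.7191796 × 10^6.
Sum = 1.6254723 × 10^7.
SE = √(1.6254723 × 10^7) = 4031.7.

4031.7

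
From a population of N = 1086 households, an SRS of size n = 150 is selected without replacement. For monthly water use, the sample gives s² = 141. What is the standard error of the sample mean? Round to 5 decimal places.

Under SRS without replacement, Var(ȳ) = (1 − f)·s²/n with f = n/N = 150/1086 = 0.13812155.
Var(ȳ) = (1 − 0.13812155)·141/150 = 0.86187845·0.94 = 0.81016575.
SE(ȳ) = √(0.81016575) = 0.90009.

0.90009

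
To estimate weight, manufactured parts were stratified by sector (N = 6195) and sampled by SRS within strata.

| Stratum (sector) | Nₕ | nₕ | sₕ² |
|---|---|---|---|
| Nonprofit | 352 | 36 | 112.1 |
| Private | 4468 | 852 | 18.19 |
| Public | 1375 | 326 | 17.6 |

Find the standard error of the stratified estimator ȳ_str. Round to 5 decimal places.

Var(ȳ_str) = Σₕ Wₕ²(1 − fₕ)sₕ²/nₕ with Wₕ = Nₕ/N, N = 6195.
Nonprofit: Wₕ = 0.05682002; term = 0.05682002²·(1 − 0.10227273)·112.1/36 = 0.0090250629.
Private: Wₕ = 0.72122680; term = 0.72122680²·(1 − 0.19068935)·18.19/852 = 0.0089877725.
Public: Wₕ = 0.22195319; term = 0.22195319²·(1 − 0.23709091)·17.6/326 = 0.0020290401.
Sum = 0.020041876.
SE = √(0.020041876) = 0.14157.

0.14157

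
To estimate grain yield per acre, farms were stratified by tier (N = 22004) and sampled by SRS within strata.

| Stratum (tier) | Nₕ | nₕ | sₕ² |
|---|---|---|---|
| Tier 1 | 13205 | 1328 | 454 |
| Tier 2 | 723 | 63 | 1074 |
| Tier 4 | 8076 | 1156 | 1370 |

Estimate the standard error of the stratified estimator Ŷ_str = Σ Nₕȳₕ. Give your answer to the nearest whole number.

Var(Ŷ_str) = Σₕ Nₕ²(1 − fₕ)sₕ²/nₕ.
Tier 1: 13205²·(1 − 1328/13205)·454/1328 = 5.3617053 × 10^7.
Tier 2: 723²·(1 − 63/723)·1074/63 = 8.1347829 × 10^6.
Tier 4: 8076²·(1 − 1156/8076)·1370/1156 = 6.6231583 × 10^7.
Sum = 1.2798342 × 10^8.
SE = √(1.2798342 × 10^8) = 11313.

11313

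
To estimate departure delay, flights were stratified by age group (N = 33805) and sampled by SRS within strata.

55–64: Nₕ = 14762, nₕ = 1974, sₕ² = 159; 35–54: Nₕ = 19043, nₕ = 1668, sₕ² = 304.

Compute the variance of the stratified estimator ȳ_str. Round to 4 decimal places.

Var(ȳ_str) = Σₕ Wₕ²(1 − fₕ)sₕ²/nₕ with Wₕ = Nₕ/N, N = 33805.
55–64: Wₕ = 0.43668096; term = 0.43668096²·(1 − 0.13372172)·159/1974 = 0.013305645.
35–54: Wₕ = 0.56331904; term = 0.56331904²·(1 − 0.08759124)·304/1668 = 0.052768632.
Sum = 0.066074277.

0.0661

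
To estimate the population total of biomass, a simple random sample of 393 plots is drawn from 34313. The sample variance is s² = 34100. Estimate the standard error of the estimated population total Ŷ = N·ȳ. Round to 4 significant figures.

317800

Var(Ŷ) = N²·Var(ȳ) = N²·(1 − n/N)·s²/n.
f = 393/34313 = 0.01145339; Var(ȳ) = 0.98854661·34100/393 = 85.774655.
Var(Ŷ) = 34313² · 85.774655 = 1.0098953 × 10^11.
SE(Ŷ) = √(1.0098953 × 10^11) = 317800.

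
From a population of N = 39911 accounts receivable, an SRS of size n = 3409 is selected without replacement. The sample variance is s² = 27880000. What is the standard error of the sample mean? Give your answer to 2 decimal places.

86.49

Under SRS without replacement, Var(ȳ) = (1 − f)·s²/n with f = n/N = 3409/39911 = 0.08541505.
Var(ȳ) = (1 − 0.08541505)·27880000/3409 = 0.91458495·8178.3514 = 7479.7971.
SE(ȳ) = √(7479.7971) = 86.49.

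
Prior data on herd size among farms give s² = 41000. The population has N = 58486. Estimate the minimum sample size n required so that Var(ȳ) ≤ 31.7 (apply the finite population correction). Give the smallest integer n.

1266

Without fpc, n₀ = s²/D = 41000/31.7 = 1293.3754.
With fpc, (1 − n/N)·s²/n ≤ D requires n ≥ n₀/(1 + n₀/N) = 1293.3754/(1 + 1293.3754/58486) = 1265.3922.
Rounding up, n = 1266.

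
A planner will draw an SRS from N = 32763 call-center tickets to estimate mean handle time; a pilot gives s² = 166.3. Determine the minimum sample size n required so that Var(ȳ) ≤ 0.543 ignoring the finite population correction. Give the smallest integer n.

Without fpc, n₀ = s²/D = 166.3/0.543 = 306.2615.
Rounding up, n = 307.

307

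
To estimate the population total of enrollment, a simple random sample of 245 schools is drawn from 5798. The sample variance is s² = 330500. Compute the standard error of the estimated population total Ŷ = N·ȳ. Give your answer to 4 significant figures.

Var(Ŷ) = N²·Var(ȳ) = N²·(1 − n/N)·s²/n.
f = 245/5798 = 0.04225595; Var(ȳ) = 0.95774405·330500/245 = 1291.9772.
Var(Ŷ) = 5798² · 1291.9772 = 4.3432144 × 10^10.
SE(Ŷ) = √(4.3432144 × 10^10) = 208400.

208400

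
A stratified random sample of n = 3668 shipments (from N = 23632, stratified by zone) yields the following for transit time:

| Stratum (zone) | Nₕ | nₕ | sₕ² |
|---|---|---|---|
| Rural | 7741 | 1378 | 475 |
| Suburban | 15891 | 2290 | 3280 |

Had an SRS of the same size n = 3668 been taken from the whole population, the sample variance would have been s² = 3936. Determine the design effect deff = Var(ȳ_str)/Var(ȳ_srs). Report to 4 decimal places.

0.6450

Var(ȳ_str) = Σ Wₕ²(1−fₕ)sₕ²/nₕ with Wₕ = Nₕ/23632:
  Rural: (7741/23632)²·(1−1378/7741)·475/1378 = 0.030402019
  Suburban: (15891/23632)²·(1−2290/15891)·3280/2290 = 0.55431863
  → Var(ȳ_str) = 0.58472065.
Var(ȳ_srs) = (1 − 3668/23632)·3936/3668 = 0.90651051.
deff = 0.58472065 / 0.90651051 = 0.6450.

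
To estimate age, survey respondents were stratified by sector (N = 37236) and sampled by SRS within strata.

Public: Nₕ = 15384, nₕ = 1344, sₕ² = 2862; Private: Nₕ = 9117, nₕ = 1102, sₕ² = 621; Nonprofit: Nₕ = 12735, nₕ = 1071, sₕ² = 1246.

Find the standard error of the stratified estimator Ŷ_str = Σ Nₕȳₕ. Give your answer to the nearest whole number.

Var(Ŷ_str) = Σₕ Nₕ²(1 − fₕ)sₕ²/nₕ.
Public: 15384²·(1 − 1344/15384)·2862/1344 = 4.5994589 × 10^8.
Private: 9117²·(1 − 1102/9117)·621/1102 = 4.1178023 × 10^7.
Nonprofit: 12735²·(1 − 1071/12735)·1246/1071 = 1.7281245 × 10^8.
Sum = 6.7393636 × 10^8.
SE = √(6.7393636 × 10^8) = 25960.

25960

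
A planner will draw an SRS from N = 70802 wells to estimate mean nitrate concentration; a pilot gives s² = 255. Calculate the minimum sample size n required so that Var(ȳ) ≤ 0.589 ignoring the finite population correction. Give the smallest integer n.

Without fpc, n₀ = s²/D = 255/0.589 = 432.9372.
Rounding up, n = 433.

433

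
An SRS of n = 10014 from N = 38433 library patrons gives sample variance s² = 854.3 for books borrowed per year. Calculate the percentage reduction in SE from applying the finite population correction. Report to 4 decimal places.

f = n/N = 10014/38433 = 0.26055733.
SE_no-fpc = √(s²/n) = 0.29207972; SE_fpc = √((1−f)s²/n) = 0.25116184.
Ratio = √(1−f) = 0.85990852. Reduction = 100·(1 − 0.85990852) = 14.0091%.

14.0091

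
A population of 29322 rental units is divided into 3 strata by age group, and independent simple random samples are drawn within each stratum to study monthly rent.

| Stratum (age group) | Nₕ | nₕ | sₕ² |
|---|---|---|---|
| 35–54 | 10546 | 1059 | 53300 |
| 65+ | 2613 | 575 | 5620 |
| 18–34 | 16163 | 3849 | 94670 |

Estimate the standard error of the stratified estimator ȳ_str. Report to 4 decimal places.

Var(ȳ_str) = Σₕ Wₕ²(1 − fₕ)sₕ²/nₕ with Wₕ = Nₕ/N, N = 29322.
35–54: Wₕ = 0.35966169; term = 0.35966169²·(1 − 0.10041722)·53300/1059 = 5.8568046.
65+: Wₕ = 0.08911398; term = 0.08911398²·(1 − 0.22005358)·5620/575 = 0.060537556.
18–34: Wₕ = 0.55122434; term = 0.55122434²·(1 − 0.23813648)·94670/3849 = 5.6937502.
Sum = 11.611092.
SE = √(11.611092) = 3.4075.

3.4075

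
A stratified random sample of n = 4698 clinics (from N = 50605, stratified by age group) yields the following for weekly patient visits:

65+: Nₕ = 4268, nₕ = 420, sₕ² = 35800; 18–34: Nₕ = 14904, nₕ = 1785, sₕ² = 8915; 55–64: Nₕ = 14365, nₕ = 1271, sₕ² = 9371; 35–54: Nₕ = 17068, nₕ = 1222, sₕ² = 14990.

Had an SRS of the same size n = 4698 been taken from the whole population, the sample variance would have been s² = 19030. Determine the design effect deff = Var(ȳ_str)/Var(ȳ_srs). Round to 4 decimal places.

Var(ȳ_str) = Σ Wₕ²(1−fₕ)sₕ²/nₕ with Wₕ = Nₕ/50605:
  65+: (4268/50605)²·(1−420/4268)·35800/420 = 0.54664622
  18–34: (14904/50605)²·(1−1785/14904)·8915/1785 = 0.38132901
  55–64: (14365/50605)²·(1−1271/14365)·9371/1271 = 0.54154119
  35–54: (17068/50605)²·(1−1222/17068)·14990/1222 = 1.2955252
  → Var(ȳ_str) = 2.7650416.
Var(ȳ_srs) = (1 − 4698/50605)·19030/4698 = 3.6746101.
deff = 2.7650416 / 3.6746101 = 0.7525.

0.7525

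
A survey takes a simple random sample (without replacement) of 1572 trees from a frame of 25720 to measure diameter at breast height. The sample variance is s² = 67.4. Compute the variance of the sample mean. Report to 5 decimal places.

0.04025

Under SRS without replacement, Var(ȳ) = (1 − f)·s²/n with f = n/N = 1572/25720 = 0.06111975.
Var(ȳ) = (1 − 0.06111975)·67.4/1572 = 0.93888025·0.042875318 = 0.040254789.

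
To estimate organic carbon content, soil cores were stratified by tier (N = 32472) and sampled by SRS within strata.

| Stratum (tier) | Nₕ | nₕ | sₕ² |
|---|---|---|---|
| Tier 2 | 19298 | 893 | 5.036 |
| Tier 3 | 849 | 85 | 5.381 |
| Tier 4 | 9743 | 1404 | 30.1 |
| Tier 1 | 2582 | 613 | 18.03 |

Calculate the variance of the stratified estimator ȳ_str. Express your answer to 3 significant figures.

Var(ȳ_str) = Σₕ Wₕ²(1 − fₕ)sₕ²/nₕ with Wₕ = Nₕ/N, N = 32472.
Tier 2: Wₕ = 0.59429662; term = 0.59429662²·(1 − 0.04627423)·5.036/893 = 0.0018996094.
Tier 3: Wₕ = 0.02614560; term = 0.02614560²·(1 − 0.10011779)·5.381/85 = 3.8942788 × 10^-5.
Tier 4: Wₕ = 0.30004311; term = 0.30004311²·(1 − 0.14410346)·30.1/1404 = 0.0016519161.
Tier 1: Wₕ = 0.07951466; term = 0.07951466²·(1 − 0.23741286)·18.03/613 = 1.4181401 × 10^-4.
Sum = 0.0037322823.

0.00373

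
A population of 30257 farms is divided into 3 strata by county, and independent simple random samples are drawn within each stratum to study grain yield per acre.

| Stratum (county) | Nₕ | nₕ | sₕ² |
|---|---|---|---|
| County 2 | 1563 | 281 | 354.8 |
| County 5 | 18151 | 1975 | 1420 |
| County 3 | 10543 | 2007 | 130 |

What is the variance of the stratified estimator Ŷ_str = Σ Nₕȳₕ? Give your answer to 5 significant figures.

Var(Ŷ_str) = Σₕ Nₕ²(1 − fₕ)sₕ²/nₕ.
County 2: 1563²·(1 − 281/1563)·354.8/281 = 2.530022 × 10^6.
County 5: 18151²·(1 − 1975/18151)·1420/1975 = 2.1110229 × 10^8.
County 3: 10543²·(1 − 2007/10543)·130/2007 = 5.8292757 × 10^6.
Sum = 2.1946159 × 10^8.

2.1946 × 10^8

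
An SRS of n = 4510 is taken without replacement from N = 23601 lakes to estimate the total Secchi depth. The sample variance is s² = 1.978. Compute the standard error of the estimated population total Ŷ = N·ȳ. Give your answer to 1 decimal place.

Var(Ŷ) = N²·Var(ȳ) = N²·(1 − n/N)·s²/n.
f = 4510/23601 = 0.19109360; Var(ȳ) = 0.80890640·1.978/4510 = 3.5477092 × 10^-4.
Var(Ŷ) = 23601² · (3.5477092 × 10^-4) = 197609.96.
SE(Ŷ) = √(197609.96) = 444.5.

444.5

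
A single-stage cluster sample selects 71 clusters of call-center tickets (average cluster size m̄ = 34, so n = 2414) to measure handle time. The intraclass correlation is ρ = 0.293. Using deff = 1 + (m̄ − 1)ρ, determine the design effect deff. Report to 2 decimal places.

deff = 1 + (34 − 1)·0.293 = 1 + 9.669 = 10.669.

10.67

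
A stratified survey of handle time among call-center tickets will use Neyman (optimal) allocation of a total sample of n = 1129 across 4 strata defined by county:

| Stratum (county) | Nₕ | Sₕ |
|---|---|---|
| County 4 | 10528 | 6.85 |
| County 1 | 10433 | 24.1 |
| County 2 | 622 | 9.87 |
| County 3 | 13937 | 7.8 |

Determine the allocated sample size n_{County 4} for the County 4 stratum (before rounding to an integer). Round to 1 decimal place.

Neyman allocation: nₕ = n·NₕSₕ / Σⱼ NⱼSⱼ.
Σ NⱼSⱼ = 10528·6.85 + 10433·24.1 + 622·9.87 + 13937·7.8 = 438399.84.
n_{County 4} = 1129·10528·6.85 / 438399.84 = 185.7.

185.7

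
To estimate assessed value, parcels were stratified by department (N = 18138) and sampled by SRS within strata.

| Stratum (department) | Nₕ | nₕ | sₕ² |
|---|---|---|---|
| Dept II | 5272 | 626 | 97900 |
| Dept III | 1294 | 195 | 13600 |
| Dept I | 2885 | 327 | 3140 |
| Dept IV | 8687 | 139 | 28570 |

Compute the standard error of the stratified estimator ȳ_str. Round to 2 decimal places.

Var(ȳ_str) = Σₕ Wₕ²(1 − fₕ)sₕ²/nₕ with Wₕ = Nₕ/N, N = 18138.
Dept II: Wₕ = 0.29066049; term = 0.29066049²·(1 − 0.11874052)·97900/626 = 11.643517.
Dept III: Wₕ = 0.07134193; term = 0.07134193²·(1 − 0.15069552)·13600/195 = 0.30147928.
Dept I: Wₕ = 0.15905833; term = 0.15905833²·(1 − 0.11334489)·3140/327 = 0.21540186.
Dept IV: Wₕ = 0.47893924; term = 0.47893924²·(1 − 0.01600092)·28570/139 = 46.392842.
Sum = 58.55324.
SE = √(58.55324) = 7.65.

7.65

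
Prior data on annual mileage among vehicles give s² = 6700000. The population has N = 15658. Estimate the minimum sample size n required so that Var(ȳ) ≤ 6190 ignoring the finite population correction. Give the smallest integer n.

1083

Without fpc, n₀ = s²/D = 6700000/6190 = 1082.3910.
Rounding up, n = 1083.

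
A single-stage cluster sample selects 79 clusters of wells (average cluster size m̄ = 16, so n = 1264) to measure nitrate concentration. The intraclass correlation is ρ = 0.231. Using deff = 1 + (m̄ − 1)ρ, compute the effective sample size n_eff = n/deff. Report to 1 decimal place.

283.1

deff = 1 + (16 − 1)·0.231 = 1 + 3.465 = 4.465.
n_eff = 1264 / 4.465 = 283.1.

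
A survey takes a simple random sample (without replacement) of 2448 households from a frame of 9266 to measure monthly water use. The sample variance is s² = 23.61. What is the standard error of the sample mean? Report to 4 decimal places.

Under SRS without replacement, Var(ȳ) = (1 − f)·s²/n with f = n/N = 2448/9266 = 0.26419167.
Var(ȳ) = (1 − 0.26419167)·23.61/2448 = 0.73580833·0.0096446078 = 0.0070965828.
SE(ȳ) = √(0.0070965828) = 0.0842.

0.0842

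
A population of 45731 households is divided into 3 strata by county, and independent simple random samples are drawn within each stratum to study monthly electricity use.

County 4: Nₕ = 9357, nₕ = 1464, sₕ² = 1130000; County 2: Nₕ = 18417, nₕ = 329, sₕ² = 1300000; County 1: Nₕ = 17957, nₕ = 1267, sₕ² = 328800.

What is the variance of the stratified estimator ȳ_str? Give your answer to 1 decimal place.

Var(ȳ_str) = Σₕ Wₕ²(1 − fₕ)sₕ²/nₕ with Wₕ = Nₕ/N, N = 45731.
County 4: Wₕ = 0.20460956; term = 0.20460956²·(1 − 0.15646040)·1130000/1464 = 27.258045.
County 2: Wₕ = 0.40272463; term = 0.40272463²·(1 − 0.01786393)·1300000/329 = 629.41269.
County 1: Wₕ = 0.39266581; term = 0.39266581²·(1 − 0.07055744)·328800/1267 = 37.189806.
Sum = 693.86054.

693.9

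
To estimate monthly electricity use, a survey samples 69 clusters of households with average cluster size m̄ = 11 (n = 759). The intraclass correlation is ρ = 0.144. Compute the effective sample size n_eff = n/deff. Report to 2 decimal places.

deff = 1 + (11 − 1)·0.144 = 1 + 1.44 = 2.44.
n_eff = 759 / 2.44 = 311.07.

311.07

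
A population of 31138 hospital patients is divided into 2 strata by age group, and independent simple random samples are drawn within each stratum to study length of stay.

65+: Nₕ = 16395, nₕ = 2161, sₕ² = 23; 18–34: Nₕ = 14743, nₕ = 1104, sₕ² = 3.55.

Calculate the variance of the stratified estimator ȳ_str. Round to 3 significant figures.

Var(ȳ_str) = Σₕ Wₕ²(1 − fₕ)sₕ²/nₕ with Wₕ = Nₕ/N, N = 31138.
65+: Wₕ = 0.52652707; term = 0.52652707²·(1 − 0.13180848)·23/2161 = 0.0025617104.
18–34: Wₕ = 0.47347293; term = 0.47347293²·(1 − 0.07488300)·3.55/1104 = 6.6687778 × 10^-4.
Sum = 0.0032285882.

0.00323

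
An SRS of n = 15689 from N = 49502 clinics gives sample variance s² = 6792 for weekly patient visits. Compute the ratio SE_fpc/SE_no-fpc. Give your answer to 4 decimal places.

0.8265

f = n/N = 15689/49502 = 0.31693669.
SE_no-fpc = √(s²/n) = 0.6579626; SE_fpc = √((1−f)s²/n) = 0.54379059.
Ratio = √(1−f) = 0.82647644.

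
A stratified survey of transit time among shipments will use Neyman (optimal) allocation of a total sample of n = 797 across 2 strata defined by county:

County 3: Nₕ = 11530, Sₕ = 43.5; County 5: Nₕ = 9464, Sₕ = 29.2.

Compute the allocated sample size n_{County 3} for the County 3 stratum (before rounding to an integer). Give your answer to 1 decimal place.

513.9

Neyman allocation: nₕ = n·NₕSₕ / Σⱼ NⱼSⱼ.
Σ NⱼSⱼ = 11530·43.5 + 9464·29.2 = 777903.8.
n_{County 3} = 797·11530·43.5 / 777903.8 = 513.9.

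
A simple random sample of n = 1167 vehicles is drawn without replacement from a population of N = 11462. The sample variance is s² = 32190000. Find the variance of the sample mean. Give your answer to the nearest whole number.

Under SRS without replacement, Var(ȳ) = (1 − f)·s²/n with f = n/N = 1167/11462 = 0.10181469.
Var(ȳ) = (1 − 0.10181469)·32190000/1167 = 0.89818531·27583.548 = 24775.137.

24775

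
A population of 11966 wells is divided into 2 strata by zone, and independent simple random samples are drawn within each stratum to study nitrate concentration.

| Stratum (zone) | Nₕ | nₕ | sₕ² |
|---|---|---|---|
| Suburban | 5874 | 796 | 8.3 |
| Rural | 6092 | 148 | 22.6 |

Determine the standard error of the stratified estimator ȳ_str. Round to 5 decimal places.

0.20197

Var(ȳ_str) = Σₕ Wₕ²(1 − fₕ)sₕ²/nₕ with Wₕ = Nₕ/N, N = 11966.
Suburban: Wₕ = 0.49089086; term = 0.49089086²·(1 − 0.13551243)·8.3/796 = 0.0021721693.
Rural: Wₕ = 0.50910914; term = 0.50910914²·(1 − 0.02429416)·22.6/148 = 0.03861779.
Sum = 0.040789959.
SE = √(0.040789959) = 0.20197.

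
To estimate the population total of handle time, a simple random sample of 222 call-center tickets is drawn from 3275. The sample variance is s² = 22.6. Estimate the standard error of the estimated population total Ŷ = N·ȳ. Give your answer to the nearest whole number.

Var(Ŷ) = N²·Var(ȳ) = N²·(1 − n/N)·s²/n.
f = 222/3275 = 0.06778626; Var(ȳ) = 0.93221374·22.6/222 = 0.094901038.
Var(Ŷ) = 3275² · 0.094901038 = 1.0178729 × 10^6.
SE(Ŷ) = √(1.0178729 × 10^6) = 1009.

1009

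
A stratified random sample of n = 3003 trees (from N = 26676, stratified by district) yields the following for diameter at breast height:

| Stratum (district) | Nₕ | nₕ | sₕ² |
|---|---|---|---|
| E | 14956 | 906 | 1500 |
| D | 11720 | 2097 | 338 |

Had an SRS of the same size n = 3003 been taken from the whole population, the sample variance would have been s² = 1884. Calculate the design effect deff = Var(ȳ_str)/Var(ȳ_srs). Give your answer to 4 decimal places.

0.9240

Var(ȳ_str) = Σ Wₕ²(1−fₕ)sₕ²/nₕ with Wₕ = Nₕ/26676:
  E: (14956/26676)²·(1−906/14956)·1500/906 = 0.48889256
  D: (11720/26676)²·(1−2097/11720)·338/2097 = 0.025545532
  → Var(ȳ_str) = 0.51443809.
Var(ȳ_srs) = (1 − 3003/26676)·1884/3003 = 0.55674735.
deff = 0.51443809 / 0.55674735 = 0.9240.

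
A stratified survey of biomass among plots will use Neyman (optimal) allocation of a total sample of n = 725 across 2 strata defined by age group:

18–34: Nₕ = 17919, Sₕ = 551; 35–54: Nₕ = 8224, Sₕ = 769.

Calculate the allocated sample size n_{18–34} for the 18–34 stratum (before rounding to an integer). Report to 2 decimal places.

Neyman allocation: nₕ = n·NₕSₕ / Σⱼ NⱼSⱼ.
Σ NⱼSⱼ = 17919·551 + 8224·769 = 1.6197625 × 10^7.
n_{18–34} = 725·17919·551 / (1.6197625 × 10^7) = 441.93.

441.93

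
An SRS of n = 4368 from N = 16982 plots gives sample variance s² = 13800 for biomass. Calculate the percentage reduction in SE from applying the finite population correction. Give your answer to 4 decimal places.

f = n/N = 4368/16982 = 0.25721352.
SE_no-fpc = √(s²/n) = 1.7774534; SE_fpc = √((1−f)s²/n) = 1.5318993.
Ratio = √(1−f) = 0.86185061. Reduction = 100·(1 − 0.86185061) = 13.8149%.

13.8149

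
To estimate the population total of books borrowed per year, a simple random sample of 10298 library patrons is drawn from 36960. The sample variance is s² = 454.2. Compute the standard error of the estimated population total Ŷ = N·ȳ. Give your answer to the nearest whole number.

Var(Ŷ) = N²·Var(ȳ) = N²·(1 − n/N)·s²/n.
f = 10298/36960 = 0.27862554; Var(ȳ) = 0.72137446·454.2/10298 = 0.031816691.
Var(Ŷ) = 36960² · 0.031816691 = 4.3462923 × 10^7.
SE(Ŷ) = √(4.3462923 × 10^7) = 6593.

6593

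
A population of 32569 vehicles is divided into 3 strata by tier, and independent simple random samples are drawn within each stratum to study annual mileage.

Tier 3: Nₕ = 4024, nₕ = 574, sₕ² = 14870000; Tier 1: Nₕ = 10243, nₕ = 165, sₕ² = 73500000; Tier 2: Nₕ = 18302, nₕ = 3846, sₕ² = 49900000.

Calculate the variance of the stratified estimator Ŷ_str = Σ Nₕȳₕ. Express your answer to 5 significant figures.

4.9776 × 10^13

Var(Ŷ_str) = Σₕ Nₕ²(1 − fₕ)sₕ²/nₕ.
Tier 3: 4024²·(1 − 574/4024)·14870000/574 = 3.5964675 × 10^11.
Tier 1: 10243²·(1 − 165/10243)·73500000/165 = 4.5983807 × 10^13.
Tier 2: 18302²·(1 − 3846/18302)·49900000/3846 = 3.4327166 × 10^12.
Sum = 4.977617 × 10^13.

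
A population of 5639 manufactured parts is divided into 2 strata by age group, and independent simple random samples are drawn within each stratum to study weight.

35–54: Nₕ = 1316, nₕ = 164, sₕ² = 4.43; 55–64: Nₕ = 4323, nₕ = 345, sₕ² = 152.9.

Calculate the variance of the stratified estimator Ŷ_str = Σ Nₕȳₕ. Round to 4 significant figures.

Var(Ŷ_str) = Σₕ Nₕ²(1 − fₕ)sₕ²/nₕ.
35–54: 1316²·(1 − 164/1316)·4.43/164 = 40951.352.
55–64: 4323²·(1 − 345/4323)·152.9/345 = 7.621464 × 10^6.
Sum = 7.6624154 × 10^6.

7.662 × 10^6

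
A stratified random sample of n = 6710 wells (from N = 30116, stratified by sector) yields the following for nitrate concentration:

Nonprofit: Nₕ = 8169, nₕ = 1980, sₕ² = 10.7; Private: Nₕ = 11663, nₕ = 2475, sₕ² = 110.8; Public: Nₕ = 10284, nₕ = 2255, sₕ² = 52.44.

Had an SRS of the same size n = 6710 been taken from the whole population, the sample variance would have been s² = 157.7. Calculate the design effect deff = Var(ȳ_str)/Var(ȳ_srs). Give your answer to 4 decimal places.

Var(ȳ_str) = Σ Wₕ²(1−fₕ)sₕ²/nₕ with Wₕ = Nₕ/30116:
  Nonprofit: (8169/30116)²·(1−1980/8169)·10.7/1980 = 3.0124052 × 10^-4
  Private: (11663/30116)²·(1−2475/11663)·110.8/2475 = 0.0052893371
  Public: (10284/30116)²·(1−2255/10284)·52.44/2255 = 0.0021171181
  → Var(ȳ_str) = 0.0077076957.
Var(ȳ_srs) = (1 − 6710/30116)·157.7/6710 = 0.018265816.
deff = 0.0077076957 / 0.018265816 = 0.4220.

0.4220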